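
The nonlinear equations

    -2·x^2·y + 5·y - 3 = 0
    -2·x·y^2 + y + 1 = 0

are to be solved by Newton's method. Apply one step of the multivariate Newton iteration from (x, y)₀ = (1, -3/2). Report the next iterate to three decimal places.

At (1, -3/2): F = (-7.500, -5.000).
Jacobian J = [[-4·x·y, -2·x^2 + 5], [-2·y^2, -4·x·y + 1]].
At the point, J = [[6.000, 3.000], [-4.500, 7.000]] (det J = 55.500).
Solving J·Δ = −F gives Δ = (0.676, 1.149).
Then the next iterate is (x, y)₁ = (1.676, -0.351).

(1.676, -0.351)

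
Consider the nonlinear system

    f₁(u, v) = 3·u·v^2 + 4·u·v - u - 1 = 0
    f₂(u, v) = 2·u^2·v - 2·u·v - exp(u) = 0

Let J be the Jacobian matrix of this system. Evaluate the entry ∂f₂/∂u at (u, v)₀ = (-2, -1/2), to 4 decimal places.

∂f₂/∂u = 4·u·v - 2·v - exp(u).
At (-2, -1/2) this is 4.8647.

4.8647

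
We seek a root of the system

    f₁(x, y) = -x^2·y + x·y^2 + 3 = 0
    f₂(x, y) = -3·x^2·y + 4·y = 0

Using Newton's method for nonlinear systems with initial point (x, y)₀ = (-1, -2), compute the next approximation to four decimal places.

At (-1, -2): F = (1.0000, -2.0000).
Jacobian J = [[-2·x·y + y^2, -x^2 + 2·x·y], [-6·x·y, -3·x^2 + 4]].
At the point, J = [[0.0000, 3.0000], [-12.0000, 1.0000]] (det J = 36.0000).
Solving J·Δ = −F gives Δ = (-0.1944, -0.3333).
Then the next iterate is (x, y)₁ = (-1.1944, -2.3333).

(-1.1944, -2.3333)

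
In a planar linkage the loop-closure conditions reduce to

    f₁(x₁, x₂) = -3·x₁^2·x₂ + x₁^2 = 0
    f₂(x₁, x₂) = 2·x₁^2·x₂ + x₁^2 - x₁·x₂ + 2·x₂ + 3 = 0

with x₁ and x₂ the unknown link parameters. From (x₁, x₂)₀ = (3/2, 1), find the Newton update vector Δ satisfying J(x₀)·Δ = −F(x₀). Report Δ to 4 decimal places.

At (3/2, 1): F = (-4.5000, 10.2500).
Jacobian J = [[-6·x₁·x₂ + 2·x₁, -3·x₁^2], [4·x₁·x₂ + 2·x₁ - x₂, 2·x₁^2 - x₁ + 2]].
At the point, J = [[-6.0000, -6.7500], [8.0000, 5.0000]] (det J = 24.0000).
Solving J·Δ = −F gives Δ = (-1.9453, 1.0625).

(-1.9453, 1.0625)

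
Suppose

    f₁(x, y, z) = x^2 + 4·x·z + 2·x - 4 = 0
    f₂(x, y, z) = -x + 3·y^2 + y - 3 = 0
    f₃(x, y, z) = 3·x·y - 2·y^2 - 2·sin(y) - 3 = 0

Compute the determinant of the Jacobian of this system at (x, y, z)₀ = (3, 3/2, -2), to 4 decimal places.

-574.3023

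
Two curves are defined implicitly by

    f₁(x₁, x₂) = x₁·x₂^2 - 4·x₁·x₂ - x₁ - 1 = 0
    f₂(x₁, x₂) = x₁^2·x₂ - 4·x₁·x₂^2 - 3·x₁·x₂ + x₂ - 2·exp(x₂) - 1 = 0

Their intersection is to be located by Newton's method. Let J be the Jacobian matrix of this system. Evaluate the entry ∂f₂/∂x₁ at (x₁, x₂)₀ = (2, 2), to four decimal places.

-14.0000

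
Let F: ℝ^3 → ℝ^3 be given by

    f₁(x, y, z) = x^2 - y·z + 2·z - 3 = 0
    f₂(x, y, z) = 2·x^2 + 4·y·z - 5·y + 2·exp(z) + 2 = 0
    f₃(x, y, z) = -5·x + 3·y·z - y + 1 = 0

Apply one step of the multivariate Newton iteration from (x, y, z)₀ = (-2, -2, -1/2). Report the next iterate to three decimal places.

(-0.850, -0.941, 0.767)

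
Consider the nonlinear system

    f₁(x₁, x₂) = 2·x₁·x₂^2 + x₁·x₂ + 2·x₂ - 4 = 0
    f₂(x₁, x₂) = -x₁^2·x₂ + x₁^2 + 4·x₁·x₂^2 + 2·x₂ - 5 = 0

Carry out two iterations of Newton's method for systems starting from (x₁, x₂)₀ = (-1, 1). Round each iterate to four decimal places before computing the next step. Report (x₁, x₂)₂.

At (-1, 1): F = (-5.0000, -7.0000).
Jacobian J = [[2·x₂^2 + x₂, 4·x₁·x₂ + x₁ + 2], [-2·x₁·x₂ + 2·x₁ + 4·x₂^2, -x₁^2 + 8·x₁·x₂ + 2]].
At the point, J = [[3.0000, -3.0000], [4.0000, -7.0000]] (det J = -9.0000).
Solving J·Δ = −F gives Δ = (1.5556, -0.1111).
Then the next iterate is (x₁, x₂)₁ = (0.5556, 0.8889).
Round to (0.5556, 0.8889) and repeat: F = (-0.850320, -1.431890), J = [[2.469186, 4.531091], [3.284027, 5.642291]].
Δ = (1.7823, -0.7836), so (x₁, x₂)₂ = (2.3379, 0.1053).

(2.3379, 0.1053)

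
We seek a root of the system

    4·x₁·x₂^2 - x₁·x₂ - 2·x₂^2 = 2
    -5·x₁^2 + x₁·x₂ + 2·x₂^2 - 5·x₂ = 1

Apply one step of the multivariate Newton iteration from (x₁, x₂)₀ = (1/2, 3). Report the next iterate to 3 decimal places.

(0.602, 2.727)

At (1/2, 3): F = (-3.500, 2.250).
Jacobian J = [[4·x₂^2 - x₂, 8·x₁·x₂ - x₁ - 4·x₂], [-10·x₁ + x₂, x₁ + 4·x₂ - 5]].
At the point, J = [[33.000, -0.500], [-2.000, 7.500]] (det J = 246.500).
Solving J·Δ = −F gives Δ = (0.102, -0.273).
Then the next iterate is (x₁, x₂)₁ = (0.602, 2.727).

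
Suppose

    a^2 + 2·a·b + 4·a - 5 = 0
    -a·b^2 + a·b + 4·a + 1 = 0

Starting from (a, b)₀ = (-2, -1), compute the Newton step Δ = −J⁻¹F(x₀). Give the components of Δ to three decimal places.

At (-2, -1): F = (-5.000, -3.000).
Jacobian J = [[2·a + 2·b + 4, 2·a], [-b^2 + b + 4, -2·a·b + a]].
At the point, J = [[-2.000, -4.000], [2.000, -6.000]] (det J = 20.000).
Solving J·Δ = −F gives Δ = (-0.900, -0.800).

(-0.900, -0.800)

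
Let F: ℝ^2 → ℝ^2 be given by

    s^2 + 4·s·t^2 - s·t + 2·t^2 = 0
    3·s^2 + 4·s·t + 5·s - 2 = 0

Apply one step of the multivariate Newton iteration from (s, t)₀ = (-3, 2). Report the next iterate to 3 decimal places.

(-3.776, 1.157)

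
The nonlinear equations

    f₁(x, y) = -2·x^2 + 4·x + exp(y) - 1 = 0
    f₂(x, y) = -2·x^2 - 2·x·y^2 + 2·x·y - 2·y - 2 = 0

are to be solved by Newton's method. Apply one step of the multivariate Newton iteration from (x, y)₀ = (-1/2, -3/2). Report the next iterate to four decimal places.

At (-1/2, -3/2): F = (-3.276870, 4.2500).
Jacobian J = [[-4·x + 4, exp(y)], [-4·x - 2·y^2 + 2·y, -4·x·y + 2·x - 2]].
At the point, J = [[6.0000, 0.223130], [-5.5000, -6.0000]] (det J = -34.772784).
Solving J·Δ = −F gives Δ = (0.5381, 0.2150).
Then the next iterate is (x, y)₁ = (0.0381, -1.2850).

(0.0381, -1.2850)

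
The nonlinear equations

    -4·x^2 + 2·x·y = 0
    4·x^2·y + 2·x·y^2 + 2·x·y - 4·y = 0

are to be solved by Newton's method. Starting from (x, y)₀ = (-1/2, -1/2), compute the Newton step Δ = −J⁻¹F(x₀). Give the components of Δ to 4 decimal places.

At (-1/2, -1/2): F = (-0.5000, 1.7500).
Jacobian J = [[-8·x + 2·y, 2·x], [8·x·y + 2·y^2 + 2·y, 4·x^2 + 4·x·y + 2·x - 4]].
At the point, J = [[3.0000, -1.0000], [1.5000, -3.0000]] (det J = -7.5000).
Solving J·Δ = −F gives Δ = (0.4333, 0.8000).

(0.4333, 0.8000)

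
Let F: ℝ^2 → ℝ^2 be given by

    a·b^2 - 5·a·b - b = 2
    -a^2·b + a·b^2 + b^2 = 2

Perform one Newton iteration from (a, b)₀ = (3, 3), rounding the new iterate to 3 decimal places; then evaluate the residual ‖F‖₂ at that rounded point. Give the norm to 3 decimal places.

6.519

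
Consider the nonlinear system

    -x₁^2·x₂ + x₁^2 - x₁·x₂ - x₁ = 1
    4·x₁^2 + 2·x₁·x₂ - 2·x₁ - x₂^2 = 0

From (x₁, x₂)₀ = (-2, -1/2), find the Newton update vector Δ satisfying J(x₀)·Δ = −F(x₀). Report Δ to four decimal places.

At (-2, -1/2): F = (6.0000, 21.7500).
Jacobian J = [[-2·x₁·x₂ + 2·x₁ - x₂ - 1, -x₁^2 - x₁], [8·x₁ + 2·x₂ - 2, 2·x₁ - 2·x₂]].
At the point, J = [[-6.5000, -2.0000], [-19.0000, -3.0000]] (det J = -18.5000).
Solving J·Δ = −F gives Δ = (1.3784, -1.4797).

(1.3784, -1.4797)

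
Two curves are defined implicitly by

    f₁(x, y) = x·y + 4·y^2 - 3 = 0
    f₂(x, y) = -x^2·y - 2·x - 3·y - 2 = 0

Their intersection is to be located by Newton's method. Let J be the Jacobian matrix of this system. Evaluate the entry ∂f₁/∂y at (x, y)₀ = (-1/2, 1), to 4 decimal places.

7.5000

∂f₁/∂y = x + 8·y.
At (-1/2, 1) this is 7.5000.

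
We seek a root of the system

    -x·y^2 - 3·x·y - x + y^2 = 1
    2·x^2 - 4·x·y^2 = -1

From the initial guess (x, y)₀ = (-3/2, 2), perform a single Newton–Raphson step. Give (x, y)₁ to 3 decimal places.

(-2.232, 0.100)

At (-3/2, 2): F = (19.500, 29.500).
Jacobian J = [[-y^2 - 3·y - 1, -2·x·y - 3·x + 2·y], [4·x - 4·y^2, -8·x·y]].
At the point, J = [[-11.000, 14.500], [-22.000, 24.000]] (det J = 55.000).
Solving J·Δ = −F gives Δ = (-0.732, -1.900).
Then the next iterate is (x, y)₁ = (-2.232, 0.100).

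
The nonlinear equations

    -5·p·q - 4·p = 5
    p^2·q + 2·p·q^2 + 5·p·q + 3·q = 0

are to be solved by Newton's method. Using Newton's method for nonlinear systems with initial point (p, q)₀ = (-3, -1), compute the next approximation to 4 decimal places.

At (-3, -1): F = (-8.0000, -3.0000).
Jacobian J = [[-5·q - 4, -5·p], [2·p·q + 2·q^2 + 5·q, p^2 + 4·p·q + 5·p + 3]].
At the point, J = [[1.0000, 15.0000], [3.0000, 9.0000]] (det J = -36.0000).
Solving J·Δ = −F gives Δ = (-0.7500, 0.5833).
Then the next iterate is (p, q)₁ = (-3.7500, -0.4167).

(-3.7500, -0.4167)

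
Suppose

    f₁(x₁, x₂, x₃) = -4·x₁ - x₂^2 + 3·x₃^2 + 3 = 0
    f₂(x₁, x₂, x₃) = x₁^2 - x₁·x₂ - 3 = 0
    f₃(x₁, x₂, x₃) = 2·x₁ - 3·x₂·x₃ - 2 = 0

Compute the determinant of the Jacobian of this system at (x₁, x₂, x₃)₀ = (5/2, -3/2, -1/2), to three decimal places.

J = [[-4, -2·x₂, 6·x₃], [2·x₁ - x₂, -x₁, 0], [2, -3·x₃, -3·x₂]].
At the point, J = [[-4.000, 3.000, -3.000], [6.500, -2.500, 0.000], [2.000, 1.500, 4.500]].
det J = -87.000.

-87.000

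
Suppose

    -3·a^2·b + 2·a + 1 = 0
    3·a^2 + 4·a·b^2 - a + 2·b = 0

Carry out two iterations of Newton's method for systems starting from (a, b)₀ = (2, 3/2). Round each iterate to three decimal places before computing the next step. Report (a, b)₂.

At (2, 3/2): F = (-13.000, 31.000).
Jacobian J = [[-6·a·b + 2, -3·a^2], [6·a + 4·b^2 - 1, 8·a·b + 2]].
At the point, J = [[-16.000, -12.000], [20.000, 26.000]] (det J = -176.000).
Solving J·Δ = −F gives Δ = (0.193, -1.341).
Then the next iterate is (a, b)₁ = (2.193, 0.159).
Round to (2.193, 0.159) and repeat: F = (3.09199, 12.77451), J = [[-0.09212, -14.42775], [12.25912, 4.78950]].
Δ = (-1.129, 0.222), so (a, b)₂ = (1.064, 0.381).

(1.064, 0.381)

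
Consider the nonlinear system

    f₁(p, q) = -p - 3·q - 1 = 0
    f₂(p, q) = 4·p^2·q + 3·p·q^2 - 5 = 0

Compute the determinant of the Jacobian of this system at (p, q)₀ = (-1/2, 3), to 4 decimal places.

J = [[-1, -3], [8·p·q + 3·q^2, 4·p^2 + 6·p·q]].
At the point, J = [[-1.0000, -3.0000], [15.0000, -8.0000]].
det J = 53.0000.

53.0000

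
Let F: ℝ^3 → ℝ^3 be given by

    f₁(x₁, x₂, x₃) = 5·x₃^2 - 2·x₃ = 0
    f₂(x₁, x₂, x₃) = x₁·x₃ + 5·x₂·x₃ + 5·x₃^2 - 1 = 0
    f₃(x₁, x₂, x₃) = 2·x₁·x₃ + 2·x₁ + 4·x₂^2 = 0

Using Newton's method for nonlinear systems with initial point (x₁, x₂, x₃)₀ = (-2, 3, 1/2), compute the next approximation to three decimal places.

At (-2, 3, 1/2): F = (0.250, 6.750, 30.000).
Jacobian J = [[0, 0, 10·x₃ - 2], [x₃, 5·x₃, x₁ + 5·x₂ + 10·x₃], [2·x₃ + 2, 8·x₂, 2·x₁]].
At the point, J = [[0.000, 0.000, 3.000], [0.500, 2.500, 18.000], [3.000, 24.000, -4.000]] (det J = 13.500).
Solving J·Δ = −F gives Δ = (-11.148, 0.130, -0.083).
Then the next iterate is (x₁, x₂, x₃)₁ = (-13.148, 3.130, 0.417).

(-13.148, 3.130, 0.417)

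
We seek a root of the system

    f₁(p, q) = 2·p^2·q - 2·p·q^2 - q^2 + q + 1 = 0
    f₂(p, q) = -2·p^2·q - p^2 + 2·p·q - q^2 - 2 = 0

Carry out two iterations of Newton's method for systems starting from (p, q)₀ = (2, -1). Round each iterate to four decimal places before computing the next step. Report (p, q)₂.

(4.5030, 1.2168)

At (2, -1): F = (-13.0000, -3.0000).
Jacobian J = [[4·p·q - 2·q^2, 2·p^2 - 4·p·q - 2·q + 1], [-4·p·q - 2·p + 2·q, -2·p^2 + 2·p - 2·q]].
At the point, J = [[-10.0000, 19.0000], [2.0000, -2.0000]] (det J = -18.0000).
Solving J·Δ = −F gives Δ = (4.6111, 3.1111).
Then the next iterate is (p, q)₁ = (6.6111, 2.1111).
Round to (6.6111, 2.1111) and repeat: F = (124.264596, -206.788189), J = [[46.913286, 28.364314], [-64.826773, -78.413286]].
Δ = (-2.1081, -0.8943), so (p, q)₂ = (4.5030, 1.2168).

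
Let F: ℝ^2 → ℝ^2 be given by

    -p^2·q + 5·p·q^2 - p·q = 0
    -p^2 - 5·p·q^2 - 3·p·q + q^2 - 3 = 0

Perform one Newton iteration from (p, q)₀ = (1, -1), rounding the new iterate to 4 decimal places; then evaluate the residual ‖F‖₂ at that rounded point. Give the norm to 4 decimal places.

77.9275

At (1, -1): F = (7.0000, -5.0000).
Jacobian J = [[-2·p·q + 5·q^2 - q, -p^2 + 10·p·q - p], [-2·p - 5·q^2 - 3·q, -10·p·q - 3·p + 2·q]].
At the point, J = [[8.0000, -12.0000], [-4.0000, 5.0000]] (det J = -8.0000).
Solving J·Δ = −F gives Δ = (-3.1250, -1.5000).
Then the next iterate is (p, q)₁ = (-2.1250, -2.5000).
Re-evaluating at (-2.1250, -2.5000): F = (-60.429688, 49.203125), so ‖F‖₂ = 77.9275.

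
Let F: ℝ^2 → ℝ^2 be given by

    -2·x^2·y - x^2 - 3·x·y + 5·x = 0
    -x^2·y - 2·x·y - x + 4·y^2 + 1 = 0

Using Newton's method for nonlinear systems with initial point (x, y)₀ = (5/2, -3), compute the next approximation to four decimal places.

(1.5046, -1.6286)

At (5/2, -3): F = (66.2500, 68.2500).
Jacobian J = [[-4·x·y - 2·x - 3·y + 5, -2·x^2 - 3·x], [-2·x·y - 2·y - 1, -x^2 - 2·x + 8·y]].
At the point, J = [[39.0000, -20.0000], [20.0000, -35.2500]] (det J = -974.7500).
Solving J·Δ = −F gives Δ = (-0.9954, 1.3714).
Then the next iterate is (x, y)₁ = (1.5046, -1.6286).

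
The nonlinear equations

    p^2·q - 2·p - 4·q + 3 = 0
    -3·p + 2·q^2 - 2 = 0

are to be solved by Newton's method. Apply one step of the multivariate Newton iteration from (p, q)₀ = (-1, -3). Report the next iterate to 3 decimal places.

At (-1, -3): F = (14.000, 19.000).
Jacobian J = [[2·p·q - 2, p^2 - 4], [-3, 4·q]].
At the point, J = [[4.000, -3.000], [-3.000, -12.000]] (det J = -57.000).
Solving J·Δ = −F gives Δ = (-1.947, 2.070).
Then the next iterate is (p, q)₁ = (-2.947, -0.930).

(-2.947, -0.930)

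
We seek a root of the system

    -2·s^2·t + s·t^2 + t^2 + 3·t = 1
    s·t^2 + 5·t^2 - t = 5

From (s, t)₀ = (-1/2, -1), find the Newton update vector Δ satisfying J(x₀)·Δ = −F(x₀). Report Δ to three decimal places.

(-3.441, -0.294)

At (-1/2, -1): F = (-3.000, 0.500).
Jacobian J = [[-4·s·t + t^2, -2·s^2 + 2·s·t + 2·t + 3], [t^2, 2·s·t + 10·t - 1]].
At the point, J = [[-1.000, 1.500], [1.000, -10.000]] (det J = 8.500).
Solving J·Δ = −F gives Δ = (-3.441, -0.294).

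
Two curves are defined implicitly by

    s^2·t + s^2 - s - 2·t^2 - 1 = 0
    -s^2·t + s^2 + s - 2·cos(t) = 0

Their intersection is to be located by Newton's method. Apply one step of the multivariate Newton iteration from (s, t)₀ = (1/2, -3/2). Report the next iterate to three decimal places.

(0.911, -0.421)

At (1/2, -3/2): F = (-6.125, 0.98353).
Jacobian J = [[2·s·t + 2·s - 1, s^2 - 4·t], [-2·s·t + 2·s + 1, -s^2 + 2·sin(t)]].
At the point, J = [[-1.500, 6.250], [3.500, -2.24499]] (det J = -18.50752).
Solving J·Δ = −F gives Δ = (0.411, 1.079).
Then the next iterate is (s, t)₁ = (0.911, -0.421).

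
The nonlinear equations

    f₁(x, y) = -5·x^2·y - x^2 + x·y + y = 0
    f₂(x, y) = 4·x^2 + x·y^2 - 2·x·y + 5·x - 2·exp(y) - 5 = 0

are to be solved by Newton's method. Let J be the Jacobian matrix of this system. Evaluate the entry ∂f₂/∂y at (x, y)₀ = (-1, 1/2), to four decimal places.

-2.2974

∂f₂/∂y = 2·x·y - 2·x - 2·exp(y).
At (-1, 1/2) this is -2.2974.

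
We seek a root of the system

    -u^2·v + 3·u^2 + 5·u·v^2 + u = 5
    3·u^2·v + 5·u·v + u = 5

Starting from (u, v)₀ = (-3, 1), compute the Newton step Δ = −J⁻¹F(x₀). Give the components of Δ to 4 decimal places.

At (-3, 1): F = (-5.0000, 4.0000).
Jacobian J = [[-2·u·v + 6·u + 5·v^2 + 1, -u^2 + 10·u·v], [6·u·v + 5·v + 1, 3·u^2 + 5·u]].
At the point, J = [[-6.0000, -39.0000], [-12.0000, 12.0000]] (det J = -540.0000).
Solving J·Δ = −F gives Δ = (0.1778, -0.1556).

(0.1778, -0.1556)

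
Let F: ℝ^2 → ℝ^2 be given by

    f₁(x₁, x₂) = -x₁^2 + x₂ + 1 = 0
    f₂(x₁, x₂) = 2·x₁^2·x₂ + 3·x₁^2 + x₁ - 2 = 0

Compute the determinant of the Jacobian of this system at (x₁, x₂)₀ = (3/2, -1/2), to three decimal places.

-20.500

J = [[-2·x₁, 1], [4·x₁·x₂ + 6·x₁ + 1, 2·x₁^2]].
At the point, J = [[-3.000, 1.000], [7.000, 4.500]].
det J = -20.500.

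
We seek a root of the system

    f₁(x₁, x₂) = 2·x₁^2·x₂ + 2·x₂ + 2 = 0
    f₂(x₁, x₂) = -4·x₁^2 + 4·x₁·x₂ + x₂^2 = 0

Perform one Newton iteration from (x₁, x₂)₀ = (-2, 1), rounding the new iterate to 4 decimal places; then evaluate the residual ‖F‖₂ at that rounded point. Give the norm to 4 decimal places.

7.2324

At (-2, 1): F = (12.0000, -23.0000).
Jacobian J = [[4·x₁·x₂, 2·x₁^2 + 2], [-8·x₁ + 4·x₂, 4·x₁ + 2·x₂]].
At the point, J = [[-8.0000, 10.0000], [20.0000, -6.0000]] (det J = -152.0000).
Solving J·Δ = −F gives Δ = (1.0395, -0.3684).
Then the next iterate is (x₁, x₂)₁ = (-0.9605, 0.6316).
Re-evaluating at (-0.9605, 0.6316): F = (4.428578, -5.717930), so ‖F‖₂ = 7.2324.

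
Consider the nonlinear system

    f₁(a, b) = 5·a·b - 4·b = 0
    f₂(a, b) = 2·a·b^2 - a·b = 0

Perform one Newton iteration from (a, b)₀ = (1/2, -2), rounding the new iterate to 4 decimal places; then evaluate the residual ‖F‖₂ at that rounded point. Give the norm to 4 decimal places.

At (1/2, -2): F = (3.0000, 5.0000).
Jacobian J = [[5·b, 5·a - 4], [2·b^2 - b, 4·a·b - a]].
At the point, J = [[-10.0000, -1.5000], [10.0000, -4.5000]] (det J = 60.0000).
Solving J·Δ = −F gives Δ = (0.1000, 1.3333).
Then the next iterate is (a, b)₁ = (0.6000, -0.6667).
Re-evaluating at (0.6000, -0.6667): F = (0.6667, 0.933407), so ‖F‖₂ = 1.1471.

1.1471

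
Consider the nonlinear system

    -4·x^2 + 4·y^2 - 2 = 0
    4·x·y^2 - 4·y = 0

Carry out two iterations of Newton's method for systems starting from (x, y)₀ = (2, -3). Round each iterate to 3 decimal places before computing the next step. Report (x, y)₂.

At (2, -3): F = (18.000, 84.000).
Jacobian J = [[-8·x, 8·y], [4·y^2, 8·x·y - 4]].
At the point, J = [[-16.000, -24.000], [36.000, -52.000]] (det J = 1696.000).
Solving J·Δ = −F gives Δ = (-0.637, 1.175).
Then the next iterate is (x, y)₁ = (1.363, -1.825).
Round to (1.363, -1.825) and repeat: F = (3.89142, 25.45857), J = [[-10.904, -14.600], [13.32250, -23.89980]].
Δ = (-0.612, 0.724), so (x, y)₂ = (0.751, -1.101).

(0.751, -1.101)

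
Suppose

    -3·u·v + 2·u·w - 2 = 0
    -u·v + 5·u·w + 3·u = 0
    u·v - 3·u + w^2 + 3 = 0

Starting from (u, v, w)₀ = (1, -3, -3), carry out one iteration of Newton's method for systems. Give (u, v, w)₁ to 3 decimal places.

(0.702, -1.987, -1.533)

At (1, -3, -3): F = (1.000, -9.000, 6.000).
Jacobian J = [[-3·v + 2·w, -3·u, 2·u], [-v + 5·w + 3, -u, 5·u], [v - 3, u, 2·w]].
At the point, J = [[3.000, -3.000, 2.000], [-9.000, -1.000, 5.000], [-6.000, 1.000, -6.000]] (det J = 225.000).
Solving J·Δ = −F gives Δ = (-0.298, 1.013, 1.467).
Then the next iterate is (u, v, w)₁ = (0.702, -1.987, -1.533).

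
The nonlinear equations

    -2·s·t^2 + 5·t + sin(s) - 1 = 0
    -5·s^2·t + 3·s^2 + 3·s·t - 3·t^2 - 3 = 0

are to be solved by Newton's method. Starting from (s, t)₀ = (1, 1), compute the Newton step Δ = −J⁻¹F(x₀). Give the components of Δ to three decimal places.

(1.399, -0.800)

At (1, 1): F = (2.84147, -5.000).
Jacobian J = [[-2·t^2 + cos(s), -4·s·t + 5], [-10·s·t + 6·s + 3·t, -5·s^2 + 3·s - 6·t]].
At the point, J = [[-1.45970, 1.000], [-1.000, -8.000]] (det J = 12.67758).
Solving J·Δ = −F gives Δ = (1.399, -0.800).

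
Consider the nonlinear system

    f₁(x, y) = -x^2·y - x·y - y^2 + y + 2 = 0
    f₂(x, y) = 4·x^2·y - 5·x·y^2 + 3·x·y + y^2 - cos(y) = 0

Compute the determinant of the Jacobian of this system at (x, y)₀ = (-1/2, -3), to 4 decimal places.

304.5000

J = [[-2·x·y - y, -x^2 - x - 2·y + 1], [8·x·y - 5·y^2 + 3·y, 4·x^2 - 10·x·y + 3·x + 2·y + sin(y)]].
At the point, J = [[0.0000, 7.2500], [-42.0000, -21.641120]].
det J = 304.5000.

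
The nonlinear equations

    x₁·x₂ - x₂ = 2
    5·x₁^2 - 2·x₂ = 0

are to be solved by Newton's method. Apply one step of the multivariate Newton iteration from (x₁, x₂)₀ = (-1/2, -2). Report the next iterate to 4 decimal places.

(1.1786, -3.5714)

At (-1/2, -2): F = (1.0000, 5.2500).
Jacobian J = [[x₂, x₁ - 1], [10·x₁, -2]].
At the point, J = [[-2.0000, -1.5000], [-5.0000, -2.0000]] (det J = -3.5000).
Solving J·Δ = −F gives Δ = (1.6786, -1.5714).
Then the next iterate is (x₁, x₂)₁ = (1.1786, -3.5714).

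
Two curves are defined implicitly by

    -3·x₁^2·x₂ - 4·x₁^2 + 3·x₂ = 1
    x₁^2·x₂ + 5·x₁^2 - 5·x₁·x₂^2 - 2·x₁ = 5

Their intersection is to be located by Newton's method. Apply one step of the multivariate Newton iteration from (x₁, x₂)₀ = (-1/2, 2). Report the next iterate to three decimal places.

At (-1/2, 2): F = (2.500, 7.750).
Jacobian J = [[-6·x₁·x₂ - 8·x₁, -3·x₁^2 + 3], [2·x₁·x₂ + 10·x₁ - 5·x₂^2 - 2, x₁^2 - 10·x₁·x₂]].
At the point, J = [[10.000, 2.250], [-29.000, 10.250]] (det J = 167.750).
Solving J·Δ = −F gives Δ = (-0.049, -0.894).
Then the next iterate is (x₁, x₂)₁ = (-0.549, 1.106).

(-0.549, 1.106)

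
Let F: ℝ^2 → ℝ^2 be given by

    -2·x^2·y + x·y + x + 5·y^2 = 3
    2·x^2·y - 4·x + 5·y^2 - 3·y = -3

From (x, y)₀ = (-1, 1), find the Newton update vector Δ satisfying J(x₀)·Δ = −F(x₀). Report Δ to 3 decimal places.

(0.864, -0.455)

At (-1, 1): F = (-2.000, 11.000).
Jacobian J = [[-4·x·y + y + 1, -2·x^2 + x + 10·y], [4·x·y - 4, 2·x^2 + 10·y - 3]].
At the point, J = [[6.000, 7.000], [-8.000, 9.000]] (det J = 110.000).
Solving J·Δ = −F gives Δ = (0.864, -0.455).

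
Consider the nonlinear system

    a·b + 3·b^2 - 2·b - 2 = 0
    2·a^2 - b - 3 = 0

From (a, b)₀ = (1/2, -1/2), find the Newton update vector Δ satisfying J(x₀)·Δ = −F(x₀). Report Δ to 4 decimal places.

(0.8947, -0.2105)

At (1/2, -1/2): F = (-0.5000, -2.0000).
Jacobian J = [[b, a + 6·b - 2], [4·a, -1]].
At the point, J = [[-0.5000, -4.5000], [2.0000, -1.0000]] (det J = 9.5000).
Solving J·Δ = −F gives Δ = (0.8947, -0.2105).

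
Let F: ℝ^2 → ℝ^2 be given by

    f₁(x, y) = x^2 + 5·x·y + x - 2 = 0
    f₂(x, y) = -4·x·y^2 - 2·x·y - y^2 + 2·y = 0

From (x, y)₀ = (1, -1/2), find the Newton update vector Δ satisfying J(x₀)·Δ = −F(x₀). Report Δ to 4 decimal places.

At (1, -1/2): F = (-2.5000, -1.2500).
Jacobian J = [[2·x + 5·y + 1, 5·x], [-4·y^2 - 2·y, -8·x·y - 2·x - 2·y + 2]].
At the point, J = [[0.5000, 5.0000], [0.0000, 5.0000]] (det J = 2.5000).
Solving J·Δ = −F gives Δ = (2.5000, 0.2500).

(2.5000, 0.2500)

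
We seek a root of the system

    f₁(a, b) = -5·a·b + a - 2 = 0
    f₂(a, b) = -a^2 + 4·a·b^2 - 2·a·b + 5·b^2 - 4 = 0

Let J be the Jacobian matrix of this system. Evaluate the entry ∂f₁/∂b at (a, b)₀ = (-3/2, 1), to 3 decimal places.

7.500

∂f₁/∂b = -5·a.
At (-3/2, 1) this is 7.500.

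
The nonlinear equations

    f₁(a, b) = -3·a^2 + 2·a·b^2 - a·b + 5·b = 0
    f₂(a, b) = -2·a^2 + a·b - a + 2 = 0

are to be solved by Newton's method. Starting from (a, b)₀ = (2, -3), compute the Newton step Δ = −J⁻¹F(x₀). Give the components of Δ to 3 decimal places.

At (2, -3): F = (15.000, -14.000).
Jacobian J = [[-6·a + 2·b^2 - b, 4·a·b - a + 5], [-4·a + b - 1, a]].
At the point, J = [[9.000, -21.000], [-12.000, 2.000]] (det J = -234.000).
Solving J·Δ = −F gives Δ = (-1.128, 0.231).

(-1.128, 0.231)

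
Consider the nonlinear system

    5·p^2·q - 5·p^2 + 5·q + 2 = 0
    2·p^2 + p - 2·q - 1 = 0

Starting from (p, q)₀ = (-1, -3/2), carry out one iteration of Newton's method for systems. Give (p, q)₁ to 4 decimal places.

At (-1, -3/2): F = (-18.0000, 3.0000).
Jacobian J = [[10·p·q - 10·p, 5·p^2 + 5], [4·p + 1, -2]].
At the point, J = [[25.0000, 10.0000], [-3.0000, -2.0000]] (det J = -20.0000).
Solving J·Δ = −F gives Δ = (0.3000, 1.0500).
Then the next iterate is (p, q)₁ = (-0.7000, -0.4500).

(-0.7000, -0.4500)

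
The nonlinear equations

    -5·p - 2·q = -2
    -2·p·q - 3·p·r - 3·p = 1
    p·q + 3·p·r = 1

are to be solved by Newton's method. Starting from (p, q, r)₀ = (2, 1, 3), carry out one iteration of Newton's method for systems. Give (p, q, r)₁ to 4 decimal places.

(2.0000, -4.0000, 1.5000)

At (2, 1, 3): F = (-10.0000, -29.0000, 19.0000).
Jacobian J = [[-5, -2, 0], [-2·q - 3·r - 3, -2·p, -3·p], [q + 3·r, p, 3·p]].
At the point, J = [[-5.0000, -2.0000, 0.0000], [-14.0000, -4.0000, -6.0000], [10.0000, 2.0000, 6.0000]] (det J = 12.0000).
Solving J·Δ = −F gives Δ = (0.0000, -5.0000, -1.5000).
Then the next iterate is (p, q, r)₁ = (2.0000, -4.0000, 1.5000).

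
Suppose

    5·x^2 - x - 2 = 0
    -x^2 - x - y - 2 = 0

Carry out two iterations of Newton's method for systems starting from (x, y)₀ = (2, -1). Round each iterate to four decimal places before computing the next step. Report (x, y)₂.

At (2, -1): F = (16.0000, -7.0000).
Jacobian J = [[10·x - 1, 0], [-2·x - 1, -1]].
At the point, J = [[19.0000, 0.0000], [-5.0000, -1.0000]] (det J = -19.0000).
Solving J·Δ = −F gives Δ = (-0.8421, -2.7895).
Then the next iterate is (x, y)₁ = (1.1579, -3.7895).
Round to (1.1579, -3.7895) and repeat: F = (3.545762, -0.709132), J = [[10.5790, 0.0000], [-3.3158, -1.0000]].
Δ = (-0.3352, 0.4022), so (x, y)₂ = (0.8227, -3.3873).

(0.8227, -3.3873)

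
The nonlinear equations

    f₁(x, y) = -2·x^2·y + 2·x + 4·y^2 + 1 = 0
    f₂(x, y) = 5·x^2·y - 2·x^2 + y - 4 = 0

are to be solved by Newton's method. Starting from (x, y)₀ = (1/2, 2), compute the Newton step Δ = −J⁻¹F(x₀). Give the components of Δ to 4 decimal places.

(0.2977, -1.0584)

At (1/2, 2): F = (17.0000, 0.0000).
Jacobian J = [[-4·x·y + 2, -2·x^2 + 8·y], [10·x·y - 4·x, 5·x^2 + 1]].
At the point, J = [[-2.0000, 15.5000], [8.0000, 2.2500]] (det J = -128.5000).
Solving J·Δ = −F gives Δ = (0.2977, -1.0584).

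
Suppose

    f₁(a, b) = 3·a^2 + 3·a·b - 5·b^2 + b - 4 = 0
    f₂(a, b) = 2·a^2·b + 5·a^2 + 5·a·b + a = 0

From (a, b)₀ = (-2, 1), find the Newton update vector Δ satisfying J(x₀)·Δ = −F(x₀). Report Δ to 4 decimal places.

(0.7821, -0.6026)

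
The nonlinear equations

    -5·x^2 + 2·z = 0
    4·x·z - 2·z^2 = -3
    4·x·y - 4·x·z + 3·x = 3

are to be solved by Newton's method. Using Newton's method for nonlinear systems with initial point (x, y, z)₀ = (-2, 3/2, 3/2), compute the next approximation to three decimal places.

At (-2, 3/2, 3/2): F = (-17.000, -13.500, -9.000).
Jacobian J = [[-10·x, 0, 2], [4·z, 0, 4·x - 4·z], [4·y - 4·z + 3, 4·x, -4·x]].
At the point, J = [[20.000, 0.000, 2.000], [6.000, 0.000, -14.000], [3.000, -8.000, 8.000]] (det J = -2336.000).
Solving J·Δ = −F gives Δ = (0.908, -1.360, -0.575).
Then the next iterate is (x, y, z)₁ = (-1.092, 0.140, 0.925).

(-1.092, 0.140, 0.925)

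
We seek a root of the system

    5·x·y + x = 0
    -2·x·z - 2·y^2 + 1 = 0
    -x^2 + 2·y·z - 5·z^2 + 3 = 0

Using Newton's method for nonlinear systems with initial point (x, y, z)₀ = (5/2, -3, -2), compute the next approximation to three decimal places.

(1.178, -1.681, -1.292)

At (5/2, -3, -2): F = (-35.000, -7.000, -11.250).
Jacobian J = [[5·y + 1, 5·x, 0], [-2·z, -4·y, -2·x], [-2·x, 2·z, 2·y - 10·z]].
At the point, J = [[-14.000, 12.500, 0.000], [4.000, 12.000, -5.000], [-5.000, -4.000, 14.000]] (det J = -2459.500).
Solving J·Δ = −F gives Δ = (-1.322, 1.319, 0.708).
Then the next iterate is (x, y, z)₁ = (1.178, -1.681, -1.292).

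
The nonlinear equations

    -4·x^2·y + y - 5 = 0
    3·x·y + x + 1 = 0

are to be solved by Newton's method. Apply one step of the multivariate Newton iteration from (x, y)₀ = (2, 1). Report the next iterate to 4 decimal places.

At (2, 1): F = (-20.0000, 9.0000).
Jacobian J = [[-8·x·y, -4·x^2 + 1], [3·y + 1, 3·x]].
At the point, J = [[-16.0000, -15.0000], [4.0000, 6.0000]] (det J = -36.0000).
Solving J·Δ = −F gives Δ = (0.4167, -1.7778).
Then the next iterate is (x, y)₁ = (2.4167, -0.7778).

(2.4167, -0.7778)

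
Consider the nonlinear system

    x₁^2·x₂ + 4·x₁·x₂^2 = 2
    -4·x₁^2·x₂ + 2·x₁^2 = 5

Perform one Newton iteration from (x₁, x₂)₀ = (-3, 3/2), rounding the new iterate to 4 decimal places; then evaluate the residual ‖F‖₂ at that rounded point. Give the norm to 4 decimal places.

At (-3, 3/2): F = (-15.5000, -41.0000).
Jacobian J = [[2·x₁·x₂ + 4·x₂^2, x₁^2 + 8·x₁·x₂], [-8·x₁·x₂ + 4·x₁, -4·x₁^2]].
At the point, J = [[0.0000, -27.0000], [24.0000, -36.0000]] (det J = 648.0000).
Solving J·Δ = −F gives Δ = (0.8472, -0.5741).
Then the next iterate is (x₁, x₂)₁ = (-2.1528, 0.9259).
Re-evaluating at (-2.1528, 0.9259): F = (-5.091175, -12.895416), so ‖F‖₂ = 13.8640.

13.8640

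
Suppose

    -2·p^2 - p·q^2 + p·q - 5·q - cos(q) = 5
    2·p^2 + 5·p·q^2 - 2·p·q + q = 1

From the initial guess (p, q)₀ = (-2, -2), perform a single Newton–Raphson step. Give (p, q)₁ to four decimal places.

(-1.2443, -1.3131)

At (-2, -2): F = (9.416147, -43.0000).
Jacobian J = [[-4·p - q^2 + q, -2·p·q + p + sin(q) - 5], [4·p + 5·q^2 - 2·q, 10·p·q - 2·p + 1]].
At the point, J = [[2.0000, -15.909297], [16.0000, 45.0000]] (det J = 344.548759).
Solving J·Δ = −F gives Δ = (0.7557, 0.6869).
Then the next iterate is (p, q)₁ = (-1.2443, -1.3131).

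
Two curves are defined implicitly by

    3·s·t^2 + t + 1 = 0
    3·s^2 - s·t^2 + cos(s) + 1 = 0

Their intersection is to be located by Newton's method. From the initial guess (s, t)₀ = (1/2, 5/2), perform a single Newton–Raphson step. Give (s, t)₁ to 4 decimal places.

(-1.3425, 5.0496)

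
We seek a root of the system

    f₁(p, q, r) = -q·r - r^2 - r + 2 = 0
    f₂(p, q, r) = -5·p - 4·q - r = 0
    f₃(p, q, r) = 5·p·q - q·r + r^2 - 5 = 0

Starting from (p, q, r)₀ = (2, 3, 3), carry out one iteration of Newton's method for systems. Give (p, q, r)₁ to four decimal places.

(4.7800, -7.0000, 4.1000)

At (2, 3, 3): F = (-19.0000, -25.0000, 25.0000).
Jacobian J = [[0, -r, -q - 2·r - 1], [-5, -4, -1], [5·q, 5·p - r, -q + 2·r]].
At the point, J = [[0.0000, -3.0000, -10.0000], [-5.0000, -4.0000, -1.0000], [15.0000, 7.0000, 3.0000]] (det J = -250.0000).
Solving J·Δ = −F gives Δ = (2.7800, -10.0000, 1.1000).
Then the next iterate is (p, q, r)₁ = (4.7800, -7.0000, 4.1000).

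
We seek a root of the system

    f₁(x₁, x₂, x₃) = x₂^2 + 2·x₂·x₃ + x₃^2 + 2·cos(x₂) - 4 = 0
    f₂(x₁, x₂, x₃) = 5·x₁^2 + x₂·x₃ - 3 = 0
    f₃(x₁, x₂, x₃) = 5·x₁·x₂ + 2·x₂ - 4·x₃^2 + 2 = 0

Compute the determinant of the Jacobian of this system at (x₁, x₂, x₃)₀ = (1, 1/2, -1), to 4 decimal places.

J = [[0, 2·x₂ + 2·x₃ - 2·sin(x₂), 2·x₂ + 2·x₃], [10·x₁, x₃, x₂], [5·x₂, 5·x₁ + 2, -8·x₃]].
At the point, J = [[0.0000, -1.958851, -1.0000], [10.0000, -1.0000, 0.5000], [2.5000, 7.0000, 8.0000]].
det J = 81.7595.

81.7595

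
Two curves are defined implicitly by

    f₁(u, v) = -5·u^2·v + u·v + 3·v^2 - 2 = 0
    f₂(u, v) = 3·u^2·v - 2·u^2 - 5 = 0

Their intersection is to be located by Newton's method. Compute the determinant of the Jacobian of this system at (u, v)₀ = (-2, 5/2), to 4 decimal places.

476.0000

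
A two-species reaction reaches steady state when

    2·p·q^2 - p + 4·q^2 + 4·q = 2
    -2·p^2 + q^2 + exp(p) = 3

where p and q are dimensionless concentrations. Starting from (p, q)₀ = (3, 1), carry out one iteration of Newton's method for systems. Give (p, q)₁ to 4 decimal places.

(3.0830, 0.6215)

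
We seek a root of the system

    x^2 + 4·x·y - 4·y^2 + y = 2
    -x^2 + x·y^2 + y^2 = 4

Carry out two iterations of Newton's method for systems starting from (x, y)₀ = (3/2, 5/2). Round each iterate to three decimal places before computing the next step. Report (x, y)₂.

(1.343, 1.587)

At (3/2, 5/2): F = (-7.250, 9.375).
Jacobian J = [[2·x + 4·y, 4·x - 8·y + 1], [-2·x + y^2, 2·x·y + 2·y]].
At the point, J = [[13.000, -13.000], [3.250, 12.500]] (det J = 204.750).
Solving J·Δ = −F gives Δ = (-0.153, -0.710).
Then the next iterate is (x, y)₁ = (1.347, 1.790).
Round to (1.347, 1.790) and repeat: F = (-1.56747, 1.70561), J = [[9.854, -7.932], [0.51010, 8.40226]].
Δ = (-0.004, -0.203), so (x, y)₂ = (1.343, 1.587).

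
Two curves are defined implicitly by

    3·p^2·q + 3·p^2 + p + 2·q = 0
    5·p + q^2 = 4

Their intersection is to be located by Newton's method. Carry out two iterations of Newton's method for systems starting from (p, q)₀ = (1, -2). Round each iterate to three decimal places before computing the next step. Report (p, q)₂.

(0.730, -0.676)

At (1, -2): F = (-6.000, 5.000).
Jacobian J = [[6·p·q + 6·p + 1, 3·p^2 + 2], [5, 2·q]].
At the point, J = [[-5.000, 5.000], [5.000, -4.000]] (det J = -5.000).
Solving J·Δ = −F gives Δ = (-0.200, 1.000).
Then the next iterate is (p, q)₁ = (0.800, -1.000).
Round to (0.800, -1.000) and repeat: F = (-1.200, 1.000), J = [[1.000, 3.920], [5.000, -2.000]].
Δ = (-0.070, 0.324), so (p, q)₂ = (0.730, -0.676).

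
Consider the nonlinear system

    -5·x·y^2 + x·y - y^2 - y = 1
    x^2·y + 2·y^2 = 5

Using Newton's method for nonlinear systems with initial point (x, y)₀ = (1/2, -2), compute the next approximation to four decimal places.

(0.1215, -1.5797)

At (1/2, -2): F = (-14.0000, 2.5000).
Jacobian J = [[-5·y^2 + y, -10·x·y + x - 2·y - 1], [2·x·y, x^2 + 4·y]].
At the point, J = [[-22.0000, 13.5000], [-2.0000, -7.7500]] (det J = 197.5000).
Solving J·Δ = −F gives Δ = (-0.3785, 0.4203).
Then the next iterate is (x, y)₁ = (0.1215, -1.5797).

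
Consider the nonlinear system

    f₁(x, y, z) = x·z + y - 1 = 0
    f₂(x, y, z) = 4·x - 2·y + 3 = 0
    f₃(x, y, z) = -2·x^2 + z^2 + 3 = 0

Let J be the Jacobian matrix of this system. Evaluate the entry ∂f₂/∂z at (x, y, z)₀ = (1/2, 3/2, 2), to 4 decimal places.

0.0000

∂f₂/∂z = 0.
At (1/2, 3/2, 2) this is 0.0000.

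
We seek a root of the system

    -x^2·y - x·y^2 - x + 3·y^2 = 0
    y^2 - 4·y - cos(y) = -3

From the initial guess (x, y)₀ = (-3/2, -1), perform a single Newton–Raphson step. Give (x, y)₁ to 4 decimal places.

At (-3/2, -1): F = (8.2500, 7.459698).
Jacobian J = [[-2·x·y - y^2 - 1, -x^2 - 2·x·y + 6·y], [0, 2·y + sin(y) - 4]].
At the point, J = [[-5.0000, -11.2500], [0.0000, -6.841471]] (det J = 34.207355).
Solving J·Δ = −F gives Δ = (-0.8033, 1.0904).
Then the next iterate is (x, y)₁ = (-2.3033, 0.0904).

(-2.3033, 0.0904)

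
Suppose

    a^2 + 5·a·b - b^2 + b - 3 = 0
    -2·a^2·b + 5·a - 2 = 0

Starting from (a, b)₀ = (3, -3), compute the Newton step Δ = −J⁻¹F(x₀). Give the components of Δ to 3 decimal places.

At (3, -3): F = (-51.000, 67.000).
Jacobian J = [[2·a + 5·b, 5·a - 2·b + 1], [-4·a·b + 5, -2·a^2]].
At the point, J = [[-9.000, 22.000], [41.000, -18.000]] (det J = -740.000).
Solving J·Δ = −F gives Δ = (-0.751, 2.011).

(-0.751, 2.011)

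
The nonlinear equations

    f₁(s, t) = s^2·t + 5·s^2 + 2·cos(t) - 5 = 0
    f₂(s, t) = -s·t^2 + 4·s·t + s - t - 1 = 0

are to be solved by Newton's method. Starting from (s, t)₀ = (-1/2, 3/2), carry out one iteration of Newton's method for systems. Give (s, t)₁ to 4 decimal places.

(-0.2973, -1.1081)

At (-1/2, 3/2): F = (-3.233526, -4.8750).
Jacobian J = [[2·s·t + 10·s, s^2 - 2·sin(t)], [-t^2 + 4·t + 1, -2·s·t + 4·s - 1]].
At the point, J = [[-6.5000, -1.744990], [4.7500, -1.5000]] (det J = 18.038702).
Solving J·Δ = −F gives Δ = (0.2027, -2.6081).
Then the next iterate is (s, t)₁ = (-0.2973, -1.1081).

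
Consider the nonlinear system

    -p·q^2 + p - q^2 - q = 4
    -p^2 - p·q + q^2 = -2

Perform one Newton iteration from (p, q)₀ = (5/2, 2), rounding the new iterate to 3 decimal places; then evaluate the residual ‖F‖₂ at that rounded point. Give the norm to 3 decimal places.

6.220

At (5/2, 2): F = (-17.500, -5.250).
Jacobian J = [[-q^2 + 1, -2·p·q - 2·q - 1], [-2·p - q, -p + 2·q]].
At the point, J = [[-3.000, -15.000], [-7.000, 1.500]] (det J = -109.500).
Solving J·Δ = −F gives Δ = (-0.959, -0.975).
Then the next iterate is (p, q)₁ = (1.541, 1.025).
Re-evaluating at (1.541, 1.025): F = (-6.15364, -0.90358), so ‖F‖₂ = 6.220.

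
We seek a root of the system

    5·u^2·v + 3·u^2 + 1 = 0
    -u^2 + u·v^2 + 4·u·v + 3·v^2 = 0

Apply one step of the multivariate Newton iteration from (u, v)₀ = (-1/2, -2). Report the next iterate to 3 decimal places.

At (-1/2, -2): F = (-0.750, 13.750).
Jacobian J = [[10·u·v + 6·u, 5·u^2], [-2·u + v^2 + 4·v, 2·u·v + 4·u + 6·v]].
At the point, J = [[7.000, 1.250], [-3.000, -12.000]] (det J = -80.250).
Solving J·Δ = −F gives Δ = (-0.102, 1.171).
Then the next iterate is (u, v)₁ = (-0.602, -0.829).

(-0.602, -0.829)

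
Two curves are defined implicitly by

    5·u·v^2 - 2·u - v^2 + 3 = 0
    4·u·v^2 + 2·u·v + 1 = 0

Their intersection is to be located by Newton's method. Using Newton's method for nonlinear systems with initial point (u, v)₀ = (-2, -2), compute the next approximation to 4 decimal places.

At (-2, -2): F = (-37.0000, -23.0000).
Jacobian J = [[5·v^2 - 2, 10·u·v - 2·v], [4·v^2 + 2·v, 8·u·v + 2·u]].
At the point, J = [[18.0000, 44.0000], [12.0000, 28.0000]] (det J = -24.0000).
Solving J·Δ = −F gives Δ = (-1.0000, 1.2500).
Then the next iterate is (u, v)₁ = (-3.0000, -0.7500).

(-3.0000, -0.7500)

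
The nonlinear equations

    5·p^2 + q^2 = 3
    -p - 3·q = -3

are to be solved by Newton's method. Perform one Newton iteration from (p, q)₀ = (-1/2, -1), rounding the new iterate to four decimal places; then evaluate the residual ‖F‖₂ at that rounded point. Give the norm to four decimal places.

At (-1/2, -1): F = (-0.7500, 6.5000).
Jacobian J = [[10·p, 2·q], [-1, -3]].
At the point, J = [[-5.0000, -2.0000], [-1.0000, -3.0000]] (det J = 13.0000).
Solving J·Δ = −F gives Δ = (-1.1731, 2.5577).
Then the next iterate is (p, q)₁ = (-1.6731, 1.5577).
Re-evaluating at (-1.6731, 1.5577): F = (13.422747, 0.0000), so ‖F‖₂ = 13.4227.

13.4227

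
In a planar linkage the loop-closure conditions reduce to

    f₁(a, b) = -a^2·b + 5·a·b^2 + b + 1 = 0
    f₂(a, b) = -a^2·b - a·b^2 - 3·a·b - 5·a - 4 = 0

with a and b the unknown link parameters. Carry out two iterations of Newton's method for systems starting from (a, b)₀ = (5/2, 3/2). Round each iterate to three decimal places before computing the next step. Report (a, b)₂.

At (5/2, 3/2): F = (21.250, -42.750).
Jacobian J = [[-2·a·b + 5·b^2, -a^2 + 10·a·b + 1], [-2·a·b - b^2 - 3·b - 5, -a^2 - 2·a·b - 3·a]].
At the point, J = [[3.750, 32.250], [-19.250, -21.250]] (det J = 541.125).
Solving J·Δ = −F gives Δ = (-1.713, -0.460).
Then the next iterate is (a, b)₁ = (0.787, 1.040).
Round to (0.787, 1.040) and repeat: F = (5.65195, -11.88580), J = [[3.77104, 8.56543], [-10.83856, -4.61733]].
Δ = (-1.004, -0.218), so (a, b)₂ = (-0.217, 0.822).

(-0.217, 0.822)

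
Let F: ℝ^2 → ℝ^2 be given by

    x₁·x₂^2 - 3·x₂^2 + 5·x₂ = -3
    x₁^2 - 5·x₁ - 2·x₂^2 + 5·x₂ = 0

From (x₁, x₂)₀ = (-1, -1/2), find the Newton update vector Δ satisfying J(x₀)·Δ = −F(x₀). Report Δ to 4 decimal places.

At (-1, -1/2): F = (-0.5000, 3.0000).
Jacobian J = [[x₂^2, 2·x₁·x₂ - 6·x₂ + 5], [2·x₁ - 5, -4·x₂ + 5]].
At the point, J = [[0.2500, 9.0000], [-7.0000, 7.0000]] (det J = 64.7500).
Solving J·Δ = −F gives Δ = (0.4710, 0.0425).

(0.4710, 0.0425)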